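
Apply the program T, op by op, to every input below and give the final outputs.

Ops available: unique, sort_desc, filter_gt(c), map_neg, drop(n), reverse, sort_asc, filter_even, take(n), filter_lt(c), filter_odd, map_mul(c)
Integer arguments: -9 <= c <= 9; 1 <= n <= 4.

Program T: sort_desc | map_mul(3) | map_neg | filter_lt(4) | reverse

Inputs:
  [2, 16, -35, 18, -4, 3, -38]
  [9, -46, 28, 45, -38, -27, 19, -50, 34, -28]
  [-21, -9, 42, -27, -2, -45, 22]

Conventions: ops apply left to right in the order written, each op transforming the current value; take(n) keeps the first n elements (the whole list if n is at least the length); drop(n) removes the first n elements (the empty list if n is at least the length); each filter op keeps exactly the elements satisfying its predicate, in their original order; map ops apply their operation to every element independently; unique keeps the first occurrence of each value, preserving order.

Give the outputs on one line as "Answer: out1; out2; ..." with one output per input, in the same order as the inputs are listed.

Execution, op by op:
  [2, 16, -35, 18, -4, 3, -38] -> [18, 16, 3, 2, -4, -35, -38] -> [54, 48, 9, 6, -12, -105, -114] -> [-54, -48, -9, -6, 12, 105, 114] -> [-54, -48, -9, -6] -> [-6, -9, -48, -54]
  [9, -46, 28, 45, -38, -27, 19, -50, 34, -28] -> [45, 34, 28, 19, 9, -27, -28, -38, -46, -50] -> [135, 102, 84, 57, 27, -81, -84, -114, -138, -150] -> [-135, -102, -84, -57, -27, 81, 84, 114, 138, 150] -> [-135, -102, -84, -57, -27] -> [-27, -57, -84, -102, -135]
  [-21, -9, 42, -27, -2, -45, 22] -> [42, 22, -2, -9, -21, -27, -45] -> [126, 66, -6, -27, -63, -81, -135] -> [-126, -66, 6, 27, 63, 81, 135] -> [-126, -66] -> [-66, -126]

[-6, -9, -48, -54]; [-27, -57, -84, -102, -135]; [-66, -126]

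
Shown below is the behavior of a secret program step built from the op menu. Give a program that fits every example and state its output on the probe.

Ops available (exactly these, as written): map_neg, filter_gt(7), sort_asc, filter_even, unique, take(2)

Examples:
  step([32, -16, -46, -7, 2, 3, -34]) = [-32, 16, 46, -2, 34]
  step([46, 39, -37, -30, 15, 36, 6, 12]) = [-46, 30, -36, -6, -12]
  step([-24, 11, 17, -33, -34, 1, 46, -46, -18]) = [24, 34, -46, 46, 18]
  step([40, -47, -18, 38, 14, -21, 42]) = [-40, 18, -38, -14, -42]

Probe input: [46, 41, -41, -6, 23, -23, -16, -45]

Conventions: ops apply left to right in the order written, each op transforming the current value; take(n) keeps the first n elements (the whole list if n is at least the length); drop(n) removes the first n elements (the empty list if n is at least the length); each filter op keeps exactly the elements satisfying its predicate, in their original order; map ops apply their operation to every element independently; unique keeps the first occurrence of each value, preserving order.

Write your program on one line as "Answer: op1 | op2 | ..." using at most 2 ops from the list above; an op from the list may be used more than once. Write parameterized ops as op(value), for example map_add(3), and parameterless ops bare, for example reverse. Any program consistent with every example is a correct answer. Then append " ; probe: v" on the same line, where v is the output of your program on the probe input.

filter_even | map_neg ; probe: [-46, 6, 16]

Check, running the answer program on each example:
  [32, -16, -46, -7, 2, 3, -34] -> [32, -16, -46, 2, -34] -> [-32, 16, 46, -2, 34]
  [46, 39, -37, -30, 15, 36, 6, 12] -> [46, -30, 36, 6, 12] -> [-46, 30, -36, -6, -12]
  [-24, 11, 17, -33, -34, 1, 46, -46, -18] -> [-24, -34, 46, -46, -18] -> [24, 34, -46, 46, 18]
  [40, -47, -18, 38, 14, -21, 42] -> [40, -18, 38, 14, 42] -> [-40, 18, -38, -14, -42]
  probe: [46, 41, -41, -6, 23, -23, -16, -45] -> [46, -6, -16] -> [-46, 6, 16]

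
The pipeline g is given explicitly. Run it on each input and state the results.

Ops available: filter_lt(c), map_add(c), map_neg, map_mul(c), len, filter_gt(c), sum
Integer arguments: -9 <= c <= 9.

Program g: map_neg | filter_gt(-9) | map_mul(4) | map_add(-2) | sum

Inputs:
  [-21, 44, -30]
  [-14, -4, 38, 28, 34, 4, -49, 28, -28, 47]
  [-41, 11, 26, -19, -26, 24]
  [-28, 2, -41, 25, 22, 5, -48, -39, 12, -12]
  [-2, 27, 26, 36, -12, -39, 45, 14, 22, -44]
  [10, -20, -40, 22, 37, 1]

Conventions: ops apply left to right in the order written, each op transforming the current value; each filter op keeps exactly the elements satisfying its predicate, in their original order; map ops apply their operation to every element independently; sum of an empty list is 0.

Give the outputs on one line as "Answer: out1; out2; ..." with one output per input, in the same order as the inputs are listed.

200; 354; 338; 630; 380; 230

Execution, op by op:
  [-21, 44, -30] -> [21, -44, 30] -> [21, 30] -> [84, 120] -> [82, 118] -> 200
  [-14, -4, 38, 28, 34, 4, -49, 28, -28, 47] -> [14, 4, -38, -28, -34, -4, 49, -28, 28, -47] -> [14, 4, -4, 49, 28] -> [56, 16, -16, 196, 112] -> [54, 14, -18, 194, 110] -> 354
  [-41, 11, 26, -19, -26, 24] -> [41, -11, -26, 19, 26, -24] -> [41, 19, 26] -> [164, 76, 104] -> [162, 74, 102] -> 338
  [-28, 2, -41, 25, 22, 5, -48, -39, 12, -12] -> [28, -2, 41, -25, -22, -5, 48, 39, -12, 12] -> [28, -2, 41, -5, 48, 39, 12] -> [112, -8, 164, -20, 192, 156, 48] -> [110, -10, 162, -22, 190, 154, 46] -> 630
  [-2, 27, 26, 36, -12, -39, 45, 14, 22, -44] -> [2, -27, -26, -36, 12, 39, -45, -14, -22, 44] -> [2, 12, 39, 44] -> [8, 48, 156, 176] -> [6, 46, 154, 174] -> 380
  [10, -20, -40, 22, 37, 1] -> [-10, 20, 40, -22, -37, -1] -> [20, 40, -1] -> [80, 160, -4] -> [78, 158, -6] -> 230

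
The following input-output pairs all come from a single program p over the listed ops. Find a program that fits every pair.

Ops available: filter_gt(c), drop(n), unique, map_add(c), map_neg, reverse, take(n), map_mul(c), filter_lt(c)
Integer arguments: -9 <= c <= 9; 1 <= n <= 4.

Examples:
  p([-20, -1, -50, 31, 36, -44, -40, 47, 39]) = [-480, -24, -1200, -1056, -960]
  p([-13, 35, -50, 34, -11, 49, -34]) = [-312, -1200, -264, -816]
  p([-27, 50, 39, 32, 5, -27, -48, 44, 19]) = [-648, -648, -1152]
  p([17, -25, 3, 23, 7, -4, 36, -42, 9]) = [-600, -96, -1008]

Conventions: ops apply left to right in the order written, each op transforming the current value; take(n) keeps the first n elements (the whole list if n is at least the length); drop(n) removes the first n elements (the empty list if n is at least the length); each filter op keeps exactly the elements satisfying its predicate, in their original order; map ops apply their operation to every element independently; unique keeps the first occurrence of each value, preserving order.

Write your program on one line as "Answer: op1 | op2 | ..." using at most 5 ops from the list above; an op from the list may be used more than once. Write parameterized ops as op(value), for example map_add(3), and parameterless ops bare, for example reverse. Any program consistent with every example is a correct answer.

map_mul(-4) | map_neg | map_mul(6) | filter_lt(-4)

Check, running the answer program on each example:
  [-20, -1, -50, 31, 36, -44, -40, 47, 39] -> [80, 4, 200, -124, -144, 176, 160, -188, -156] -> [-80, -4, -200, 124, 144, -176, -160, 188, 156] -> [-480, -24, -1200, 744, 864, -1056, -960, 1128, 936] -> [-480, -24, -1200, -1056, -960]
  [-13, 35, -50, 34, -11, 49, -34] -> [52, -140, 200, -136, 44, -196, 136] -> [-52, 140, -200, 136, -44, 196, -136] -> [-312, 840, -1200, 816, -264, 1176, -816] -> [-312, -1200, -264, -816]
  [-27, 50, 39, 32, 5, -27, -48, 44, 19] -> [108, -200, -156, -128, -20, 108, 192, -176, -76] -> [-108, 200, 156, 128, 20, -108, -192, 176, 76] -> [-648, 1200, 936, 768, 120, -648, -1152, 1056, 456] -> [-648, -648, -1152]
  [17, -25, 3, 23, 7, -4, 36, -42, 9] -> [-68, 100, -12, -92, -28, 16, -144, 168, -36] -> [68, -100, 12, 92, 28, -16, 144, -168, 36] -> [408, -600, 72, 552, 168, -96, 864, -1008, 216] -> [-600, -96, -1008]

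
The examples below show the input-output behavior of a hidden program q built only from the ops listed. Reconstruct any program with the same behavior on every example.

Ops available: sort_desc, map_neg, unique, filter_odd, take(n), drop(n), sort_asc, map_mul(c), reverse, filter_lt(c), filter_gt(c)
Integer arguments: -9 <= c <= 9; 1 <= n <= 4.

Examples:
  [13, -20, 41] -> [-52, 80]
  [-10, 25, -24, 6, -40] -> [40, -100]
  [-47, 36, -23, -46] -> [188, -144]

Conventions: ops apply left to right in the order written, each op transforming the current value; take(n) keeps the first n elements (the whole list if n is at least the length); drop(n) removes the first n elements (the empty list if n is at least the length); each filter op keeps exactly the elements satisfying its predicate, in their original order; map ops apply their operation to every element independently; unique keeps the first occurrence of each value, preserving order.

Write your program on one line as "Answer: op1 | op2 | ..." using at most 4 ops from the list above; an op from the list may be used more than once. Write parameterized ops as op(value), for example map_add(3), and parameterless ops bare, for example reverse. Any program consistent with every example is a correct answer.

map_mul(4) | map_neg | take(2)

Check, running the answer program on each example:
  [13, -20, 41] -> [52, -80, 164] -> [-52, 80, -164] -> [-52, 80]
  [-10, 25, -24, 6, -40] -> [-40, 100, -96, 24, -160] -> [40, -100, 96, -24, 160] -> [40, -100]
  [-47, 36, -23, -46] -> [-188, 144, -92, -184] -> [188, -144, 92, 184] -> [188, -144]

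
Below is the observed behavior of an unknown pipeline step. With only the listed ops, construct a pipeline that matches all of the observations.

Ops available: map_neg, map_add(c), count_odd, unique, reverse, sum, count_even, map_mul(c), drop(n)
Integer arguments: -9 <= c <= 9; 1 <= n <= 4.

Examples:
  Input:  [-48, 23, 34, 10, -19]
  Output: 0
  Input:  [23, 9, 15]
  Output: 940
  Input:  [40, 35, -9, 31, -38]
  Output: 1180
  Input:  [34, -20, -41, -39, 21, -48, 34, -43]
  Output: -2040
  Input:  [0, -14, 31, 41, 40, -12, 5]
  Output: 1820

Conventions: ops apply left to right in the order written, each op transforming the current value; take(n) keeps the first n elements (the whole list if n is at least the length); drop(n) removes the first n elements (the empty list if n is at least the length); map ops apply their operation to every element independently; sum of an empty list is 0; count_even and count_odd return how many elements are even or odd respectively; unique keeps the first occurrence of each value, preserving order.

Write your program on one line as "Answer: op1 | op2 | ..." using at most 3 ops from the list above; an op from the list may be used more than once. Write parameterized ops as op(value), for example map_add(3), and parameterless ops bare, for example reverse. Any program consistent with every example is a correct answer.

map_mul(-5) | map_mul(-4) | sum

Check, running the answer program on each example:
  [-48, 23, 34, 10, -19] -> [240, -115, -170, -50, 95] -> [-960, 460, 680, 200, -380] -> 0
  [23, 9, 15] -> [-115, -45, -75] -> [460, 180, 300] -> 940
  [40, 35, -9, 31, -38] -> [-200, -175, 45, -155, 190] -> [800, 700, -180, 620, -760] -> 1180
  [34, -20, -41, -39, 21, -48, 34, -43] -> [-170, 100, 205, 195, -105, 240, -170, 215] -> [680, -400, -820, -780, 420, -960, 680, -860] -> -2040
  [0, -14, 31, 41, 40, -12, 5] -> [0, 70, -155, -205, -200, 60, -25] -> [0, -280, 620, 820, 800, -240, 100] -> 1820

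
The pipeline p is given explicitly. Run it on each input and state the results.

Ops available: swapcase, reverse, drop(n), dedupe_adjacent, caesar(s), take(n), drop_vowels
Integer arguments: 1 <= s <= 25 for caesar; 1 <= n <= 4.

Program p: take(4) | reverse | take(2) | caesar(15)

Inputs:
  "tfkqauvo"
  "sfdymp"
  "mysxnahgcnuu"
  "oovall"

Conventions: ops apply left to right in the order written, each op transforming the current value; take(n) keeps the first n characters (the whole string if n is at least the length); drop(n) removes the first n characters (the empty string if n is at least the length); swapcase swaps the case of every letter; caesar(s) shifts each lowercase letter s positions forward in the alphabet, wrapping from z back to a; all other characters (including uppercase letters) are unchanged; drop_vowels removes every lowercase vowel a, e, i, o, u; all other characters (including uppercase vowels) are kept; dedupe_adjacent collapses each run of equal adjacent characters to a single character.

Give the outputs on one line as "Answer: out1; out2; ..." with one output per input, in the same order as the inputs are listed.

"fz"; "ns"; "mh"; "pk"

Execution, op by op:
  "tfkqauvo" -> "tfkq" -> "qkft" -> "qk" -> "fz"
  "sfdymp" -> "sfdy" -> "ydfs" -> "yd" -> "ns"
  "mysxnahgcnuu" -> "mysx" -> "xsym" -> "xs" -> "mh"
  "oovall" -> "oova" -> "avoo" -> "av" -> "pk"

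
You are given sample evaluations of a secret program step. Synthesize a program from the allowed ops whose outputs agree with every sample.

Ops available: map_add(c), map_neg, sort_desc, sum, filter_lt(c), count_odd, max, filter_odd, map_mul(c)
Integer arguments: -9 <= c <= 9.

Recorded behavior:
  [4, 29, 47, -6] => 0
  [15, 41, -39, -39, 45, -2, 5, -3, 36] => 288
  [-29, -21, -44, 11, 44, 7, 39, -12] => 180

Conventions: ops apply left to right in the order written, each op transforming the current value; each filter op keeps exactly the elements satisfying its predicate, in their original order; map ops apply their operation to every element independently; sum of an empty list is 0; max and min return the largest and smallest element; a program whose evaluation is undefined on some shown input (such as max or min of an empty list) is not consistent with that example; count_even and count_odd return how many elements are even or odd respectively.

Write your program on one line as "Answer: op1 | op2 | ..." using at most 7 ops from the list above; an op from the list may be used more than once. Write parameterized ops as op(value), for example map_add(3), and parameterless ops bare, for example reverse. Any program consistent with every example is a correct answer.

filter_odd | filter_lt(2) | map_add(4) | map_add(-9) | map_mul(-3) | sum

Check, running the answer program on each example:
  [4, 29, 47, -6] -> [29, 47] -> [] -> [] -> [] -> [] -> 0
  [15, 41, -39, -39, 45, -2, 5, -3, 36] -> [15, 41, -39, -39, 45, 5, -3] -> [-39, -39, -3] -> [-35, -35, 1] -> [-44, -44, -8] -> [132, 132, 24] -> 288
  [-29, -21, -44, 11, 44, 7, 39, -12] -> [-29, -21, 11, 7, 39] -> [-29, -21] -> [-25, -17] -> [-34, -26] -> [102, 78] -> 180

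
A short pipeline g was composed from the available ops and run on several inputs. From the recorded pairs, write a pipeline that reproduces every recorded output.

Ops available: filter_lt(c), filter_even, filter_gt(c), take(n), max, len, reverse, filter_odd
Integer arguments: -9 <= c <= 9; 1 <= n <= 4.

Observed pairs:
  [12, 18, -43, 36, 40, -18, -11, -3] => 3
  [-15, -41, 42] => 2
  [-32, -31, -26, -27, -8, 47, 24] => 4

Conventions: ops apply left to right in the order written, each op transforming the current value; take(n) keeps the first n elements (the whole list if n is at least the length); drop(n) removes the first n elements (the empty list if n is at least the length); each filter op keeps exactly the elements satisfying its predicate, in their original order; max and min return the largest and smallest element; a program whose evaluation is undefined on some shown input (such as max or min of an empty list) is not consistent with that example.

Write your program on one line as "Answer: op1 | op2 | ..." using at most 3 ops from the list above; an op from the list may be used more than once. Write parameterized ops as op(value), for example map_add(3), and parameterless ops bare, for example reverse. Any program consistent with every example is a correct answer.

filter_lt(-8) | len

Check, running the answer program on each example:
  [12, 18, -43, 36, 40, -18, -11, -3] -> [-43, -18, -11] -> 3
  [-15, -41, 42] -> [-15, -41] -> 2
  [-32, -31, -26, -27, -8, 47, 24] -> [-32, -31, -26, -27] -> 4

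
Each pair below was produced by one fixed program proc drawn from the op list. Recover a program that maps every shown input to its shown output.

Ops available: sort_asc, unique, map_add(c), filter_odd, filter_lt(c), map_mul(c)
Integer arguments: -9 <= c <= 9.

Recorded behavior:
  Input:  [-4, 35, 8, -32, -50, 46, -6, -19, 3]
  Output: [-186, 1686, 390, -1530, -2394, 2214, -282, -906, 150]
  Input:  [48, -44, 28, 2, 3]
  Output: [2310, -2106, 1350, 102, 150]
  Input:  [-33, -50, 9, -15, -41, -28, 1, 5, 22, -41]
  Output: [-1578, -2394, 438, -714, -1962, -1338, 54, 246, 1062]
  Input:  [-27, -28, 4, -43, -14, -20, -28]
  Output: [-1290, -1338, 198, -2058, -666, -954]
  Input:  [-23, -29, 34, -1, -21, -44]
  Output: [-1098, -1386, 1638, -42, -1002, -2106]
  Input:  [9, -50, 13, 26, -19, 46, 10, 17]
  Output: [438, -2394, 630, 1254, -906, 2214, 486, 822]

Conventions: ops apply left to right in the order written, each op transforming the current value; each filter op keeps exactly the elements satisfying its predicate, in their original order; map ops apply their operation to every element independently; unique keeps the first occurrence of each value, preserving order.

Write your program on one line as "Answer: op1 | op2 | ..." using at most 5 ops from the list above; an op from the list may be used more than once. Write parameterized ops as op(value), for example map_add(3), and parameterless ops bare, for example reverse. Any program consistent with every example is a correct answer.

map_mul(6) | map_mul(-8) | map_mul(-1) | unique | map_add(6)

Check, running the answer program on each example:
  [-4, 35, 8, -32, -50, 46, -6, -19, 3] -> [-24, 210, 48, -192, -300, 276, -36, -114, 18] -> [192, -1680, -384, 1536, 2400, -2208, 288, 912, -144] -> [-192, 1680, 384, -1536, -2400, 2208, -288, -912, 144] -> [-192, 1680, 384, -1536, -2400, 2208, -288, -912, 144] -> [-186, 1686, 390, -1530, -2394, 2214, -282, -906, 150]
  [48, -44, 28, 2, 3] -> [288, -264, 168, 12, 18] -> [-2304, 2112, -1344, -96, -144] -> [2304, -2112, 1344, 96, 144] -> [2304, -2112, 1344, 96, 144] -> [2310, -2106, 1350, 102, 150]
  [-33, -50, 9, -15, -41, -28, 1, 5, 22, -41] -> [-198, -300, 54, -90, -246, -168, 6, 30, 132, -246] -> [1584, 2400, -432, 720, 1968, 1344, -48, -240, -1056, 1968] -> [-1584, -2400, 432, -720, -1968, -1344, 48, 240, 1056, -1968] -> [-1584, -2400, 432, -720, -1968, -1344, 48, 240, 1056] -> [-1578, -2394, 438, -714, -1962, -1338, 54, 246, 1062]
  [-27, -28, 4, -43, -14, -20, -28] -> [-162, -168, 24, -258, -84, -120, -168] -> [1296, 1344, -192, 2064, 672, 960, 1344] -> [-1296, -1344, 192, -2064, -672, -960, -1344] -> [-1296, -1344, 192, -2064, -672, -960] -> [-1290, -1338, 198, -2058, -666, -954]
  [-23, -29, 34, -1, -21, -44] -> [-138, -174, 204, -6, -126, -264] -> [1104, 1392, -1632, 48, 1008, 2112] -> [-1104, -1392, 1632, -48, -1008, -2112] -> [-1104, -1392, 1632, -48, -1008, -2112] -> [-1098, -1386, 1638, -42, -1002, -2106]
  [9, -50, 13, 26, -19, 46, 10, 17] -> [54, -300, 78, 156, -114, 276, 60, 102] -> [-432, 2400, -624, -1248, 912, -2208, -480, -816] -> [432, -2400, 624, 1248, -912, 2208, 480, 816] -> [432, -2400, 624, 1248, -912, 2208, 480, 816] -> [438, -2394, 630, 1254, -906, 2214, 486, 822]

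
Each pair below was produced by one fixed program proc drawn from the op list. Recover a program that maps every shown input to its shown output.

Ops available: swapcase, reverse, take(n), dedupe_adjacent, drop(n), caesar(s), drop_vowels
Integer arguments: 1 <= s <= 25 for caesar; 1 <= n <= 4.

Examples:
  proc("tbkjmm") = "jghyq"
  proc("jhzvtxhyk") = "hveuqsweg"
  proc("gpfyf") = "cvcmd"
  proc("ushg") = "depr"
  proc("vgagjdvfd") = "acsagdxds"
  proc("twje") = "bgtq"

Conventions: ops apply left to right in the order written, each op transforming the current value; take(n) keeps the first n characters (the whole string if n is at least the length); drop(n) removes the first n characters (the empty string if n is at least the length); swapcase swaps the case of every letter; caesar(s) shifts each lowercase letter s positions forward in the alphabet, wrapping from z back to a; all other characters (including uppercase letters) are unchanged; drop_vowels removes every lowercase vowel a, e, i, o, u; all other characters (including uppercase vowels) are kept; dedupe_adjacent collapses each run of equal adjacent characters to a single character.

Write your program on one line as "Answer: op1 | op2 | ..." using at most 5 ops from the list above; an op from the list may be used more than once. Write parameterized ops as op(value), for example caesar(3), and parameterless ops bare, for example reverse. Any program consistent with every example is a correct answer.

caesar(12) | caesar(11) | reverse | dedupe_adjacent

Check, running the answer program on each example:
  "tbkjmm" -> "fnwvyy" -> "qyhgjj" -> "jjghyq" -> "jghyq"
  "jhzvtxhyk" -> "vtlhfjtkw" -> "gewsquevh" -> "hveuqsweg" -> "hveuqsweg"
  "gpfyf" -> "sbrkr" -> "dmcvc" -> "cvcmd" -> "cvcmd"
  "ushg" -> "gets" -> "rped" -> "depr" -> "depr"
  "vgagjdvfd" -> "hsmsvphrp" -> "sdxdgasca" -> "acsagdxds" -> "acsagdxds"
  "twje" -> "fivq" -> "qtgb" -> "bgtq" -> "bgtq"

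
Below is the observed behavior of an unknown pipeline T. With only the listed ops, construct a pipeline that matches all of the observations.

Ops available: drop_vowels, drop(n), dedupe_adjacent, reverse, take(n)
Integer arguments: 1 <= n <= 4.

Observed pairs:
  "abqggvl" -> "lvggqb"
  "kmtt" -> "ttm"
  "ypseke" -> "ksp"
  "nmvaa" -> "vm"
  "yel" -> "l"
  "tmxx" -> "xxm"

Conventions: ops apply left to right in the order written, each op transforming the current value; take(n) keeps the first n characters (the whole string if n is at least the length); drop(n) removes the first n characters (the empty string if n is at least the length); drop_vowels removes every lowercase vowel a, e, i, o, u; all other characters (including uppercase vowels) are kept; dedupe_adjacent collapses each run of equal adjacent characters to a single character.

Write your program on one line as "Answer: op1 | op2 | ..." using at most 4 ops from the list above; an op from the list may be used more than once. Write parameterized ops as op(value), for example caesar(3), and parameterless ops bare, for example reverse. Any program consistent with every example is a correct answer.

drop(1) | reverse | drop_vowels

Check, running the answer program on each example:
  "abqggvl" -> "bqggvl" -> "lvggqb" -> "lvggqb"
  "kmtt" -> "mtt" -> "ttm" -> "ttm"
  "ypseke" -> "pseke" -> "ekesp" -> "ksp"
  "nmvaa" -> "mvaa" -> "aavm" -> "vm"
  "yel" -> "el" -> "le" -> "l"
  "tmxx" -> "mxx" -> "xxm" -> "xxm"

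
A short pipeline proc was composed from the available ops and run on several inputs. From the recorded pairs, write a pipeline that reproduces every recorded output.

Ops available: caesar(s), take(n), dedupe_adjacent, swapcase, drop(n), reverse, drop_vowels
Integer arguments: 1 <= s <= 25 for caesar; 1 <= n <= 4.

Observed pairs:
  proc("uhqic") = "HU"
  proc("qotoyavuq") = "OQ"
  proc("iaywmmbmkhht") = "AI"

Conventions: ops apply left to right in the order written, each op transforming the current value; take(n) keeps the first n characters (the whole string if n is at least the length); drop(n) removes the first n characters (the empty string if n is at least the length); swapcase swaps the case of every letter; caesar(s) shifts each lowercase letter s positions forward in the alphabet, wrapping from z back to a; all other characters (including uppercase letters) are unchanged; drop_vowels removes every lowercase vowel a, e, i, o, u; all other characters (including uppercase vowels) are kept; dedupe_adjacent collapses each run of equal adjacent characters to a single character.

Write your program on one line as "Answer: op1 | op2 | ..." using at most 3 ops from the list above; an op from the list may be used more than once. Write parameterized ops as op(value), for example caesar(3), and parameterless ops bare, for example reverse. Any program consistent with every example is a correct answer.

swapcase | take(2) | reverse

Check, running the answer program on each example:
  "uhqic" -> "UHQIC" -> "UH" -> "HU"
  "qotoyavuq" -> "QOTOYAVUQ" -> "QO" -> "OQ"
  "iaywmmbmkhht" -> "IAYWMMBMKHHT" -> "IA" -> "AI"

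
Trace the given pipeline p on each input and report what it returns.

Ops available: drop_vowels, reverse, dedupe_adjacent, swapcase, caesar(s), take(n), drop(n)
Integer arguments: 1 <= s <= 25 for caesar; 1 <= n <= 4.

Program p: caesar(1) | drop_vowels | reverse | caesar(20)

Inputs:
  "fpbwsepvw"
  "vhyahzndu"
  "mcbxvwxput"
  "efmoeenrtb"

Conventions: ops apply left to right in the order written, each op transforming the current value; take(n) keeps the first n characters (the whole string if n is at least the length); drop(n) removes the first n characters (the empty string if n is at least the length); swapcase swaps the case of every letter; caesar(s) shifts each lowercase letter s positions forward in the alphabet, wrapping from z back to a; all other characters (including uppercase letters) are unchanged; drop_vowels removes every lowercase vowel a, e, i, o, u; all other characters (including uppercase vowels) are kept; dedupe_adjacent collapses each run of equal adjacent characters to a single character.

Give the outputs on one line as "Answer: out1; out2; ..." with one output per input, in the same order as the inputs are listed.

Execution, op by op:
  "fpbwsepvw" -> "gqcxtfqwx" -> "gqcxtfqwx" -> "xwqftxcqg" -> "rqkznrwka"
  "vhyahzndu" -> "wizbiaoev" -> "wzbv" -> "vbzw" -> "pvtq"
  "mcbxvwxput" -> "ndcywxyqvu" -> "ndcywxyqv" -> "vqyxwycdn" -> "pksrqswxh"
  "efmoeenrtb" -> "fgnpffosuc" -> "fgnpffsc" -> "csffpngf" -> "wmzzjhaz"

"rqkznrwka"; "pvtq"; "pksrqswxh"; "wmzzjhaz"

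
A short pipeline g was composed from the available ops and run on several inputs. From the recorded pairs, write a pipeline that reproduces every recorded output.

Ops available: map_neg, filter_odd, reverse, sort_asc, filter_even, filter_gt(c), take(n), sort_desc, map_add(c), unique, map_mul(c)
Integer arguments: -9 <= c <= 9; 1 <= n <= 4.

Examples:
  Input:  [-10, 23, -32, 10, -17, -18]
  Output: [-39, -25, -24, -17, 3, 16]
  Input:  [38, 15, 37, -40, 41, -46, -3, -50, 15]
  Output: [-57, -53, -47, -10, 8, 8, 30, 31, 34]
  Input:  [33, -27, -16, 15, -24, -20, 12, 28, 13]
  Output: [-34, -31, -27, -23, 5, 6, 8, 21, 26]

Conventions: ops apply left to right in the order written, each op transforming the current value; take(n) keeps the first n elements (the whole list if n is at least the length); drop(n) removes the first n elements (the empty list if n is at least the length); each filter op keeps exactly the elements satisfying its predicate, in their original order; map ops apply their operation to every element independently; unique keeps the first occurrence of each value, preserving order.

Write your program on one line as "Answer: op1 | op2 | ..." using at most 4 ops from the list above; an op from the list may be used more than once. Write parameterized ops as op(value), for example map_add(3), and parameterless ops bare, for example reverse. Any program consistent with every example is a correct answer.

map_add(-7) | reverse | sort_asc

Check, running the answer program on each example:
  [-10, 23, -32, 10, -17, -18] -> [-17, 16, -39, 3, -24, -25] -> [-25, -24, 3, -39, 16, -17] -> [-39, -25, -24, -17, 3, 16]
  [38, 15, 37, -40, 41, -46, -3, -50, 15] -> [31, 8, 30, -47, 34, -53, -10, -57, 8] -> [8, -57, -10, -53, 34, -47, 30, 8, 31] -> [-57, -53, -47, -10, 8, 8, 30, 31, 34]
  [33, -27, -16, 15, -24, -20, 12, 28, 13] -> [26, -34, -23, 8, -31, -27, 5, 21, 6] -> [6, 21, 5, -27, -31, 8, -23, -34, 26] -> [-34, -31, -27, -23, 5, 6, 8, 21, 26]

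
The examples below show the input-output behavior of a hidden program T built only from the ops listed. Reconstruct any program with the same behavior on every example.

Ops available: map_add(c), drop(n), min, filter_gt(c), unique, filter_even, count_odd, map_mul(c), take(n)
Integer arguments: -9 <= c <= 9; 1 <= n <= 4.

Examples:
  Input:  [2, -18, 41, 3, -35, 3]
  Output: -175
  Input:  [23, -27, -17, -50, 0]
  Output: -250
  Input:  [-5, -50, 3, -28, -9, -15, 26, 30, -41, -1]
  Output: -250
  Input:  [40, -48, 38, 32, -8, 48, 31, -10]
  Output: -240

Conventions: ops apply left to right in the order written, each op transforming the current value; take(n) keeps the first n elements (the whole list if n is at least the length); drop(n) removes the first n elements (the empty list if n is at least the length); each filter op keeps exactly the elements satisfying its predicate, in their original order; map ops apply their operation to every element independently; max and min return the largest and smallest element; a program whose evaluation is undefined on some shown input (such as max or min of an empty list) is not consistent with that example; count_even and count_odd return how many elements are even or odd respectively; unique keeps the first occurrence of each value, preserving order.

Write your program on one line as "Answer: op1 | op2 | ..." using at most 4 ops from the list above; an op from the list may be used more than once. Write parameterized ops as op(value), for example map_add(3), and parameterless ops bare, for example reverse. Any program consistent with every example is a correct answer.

unique | map_mul(5) | min

Check, running the answer program on each example:
  [2, -18, 41, 3, -35, 3] -> [2, -18, 41, 3, -35] -> [10, -90, 205, 15, -175] -> -175
  [23, -27, -17, -50, 0] -> [23, -27, -17, -50, 0] -> [115, -135, -85, -250, 0] -> -250
  [-5, -50, 3, -28, -9, -15, 26, 30, -41, -1] -> [-5, -50, 3, -28, -9, -15, 26, 30, -41, -1] -> [-25, -250, 15, -140, -45, -75, 130, 150, -205, -5] -> -250
  [40, -48, 38, 32, -8, 48, 31, -10] -> [40, -48, 38, 32, -8, 48, 31, -10] -> [200, -240, 190, 160, -40, 240, 155, -50] -> -240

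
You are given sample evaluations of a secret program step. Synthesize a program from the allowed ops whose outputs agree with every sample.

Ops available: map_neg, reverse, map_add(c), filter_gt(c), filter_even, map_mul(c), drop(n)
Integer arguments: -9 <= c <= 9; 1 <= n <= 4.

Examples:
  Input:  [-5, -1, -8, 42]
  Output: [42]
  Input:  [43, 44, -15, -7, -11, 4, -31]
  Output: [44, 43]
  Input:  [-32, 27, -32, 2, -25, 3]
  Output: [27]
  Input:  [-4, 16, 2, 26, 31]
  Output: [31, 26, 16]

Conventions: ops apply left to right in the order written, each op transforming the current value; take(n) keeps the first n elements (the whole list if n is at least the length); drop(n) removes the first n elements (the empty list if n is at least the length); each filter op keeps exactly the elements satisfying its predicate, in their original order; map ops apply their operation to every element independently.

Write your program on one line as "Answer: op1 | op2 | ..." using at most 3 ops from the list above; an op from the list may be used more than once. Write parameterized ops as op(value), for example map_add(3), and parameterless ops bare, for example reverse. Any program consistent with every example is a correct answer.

filter_gt(7) | reverse

Check, running the answer program on each example:
  [-5, -1, -8, 42] -> [42] -> [42]
  [43, 44, -15, -7, -11, 4, -31] -> [43, 44] -> [44, 43]
  [-32, 27, -32, 2, -25, 3] -> [27] -> [27]
  [-4, 16, 2, 26, 31] -> [16, 26, 31] -> [31, 26, 16]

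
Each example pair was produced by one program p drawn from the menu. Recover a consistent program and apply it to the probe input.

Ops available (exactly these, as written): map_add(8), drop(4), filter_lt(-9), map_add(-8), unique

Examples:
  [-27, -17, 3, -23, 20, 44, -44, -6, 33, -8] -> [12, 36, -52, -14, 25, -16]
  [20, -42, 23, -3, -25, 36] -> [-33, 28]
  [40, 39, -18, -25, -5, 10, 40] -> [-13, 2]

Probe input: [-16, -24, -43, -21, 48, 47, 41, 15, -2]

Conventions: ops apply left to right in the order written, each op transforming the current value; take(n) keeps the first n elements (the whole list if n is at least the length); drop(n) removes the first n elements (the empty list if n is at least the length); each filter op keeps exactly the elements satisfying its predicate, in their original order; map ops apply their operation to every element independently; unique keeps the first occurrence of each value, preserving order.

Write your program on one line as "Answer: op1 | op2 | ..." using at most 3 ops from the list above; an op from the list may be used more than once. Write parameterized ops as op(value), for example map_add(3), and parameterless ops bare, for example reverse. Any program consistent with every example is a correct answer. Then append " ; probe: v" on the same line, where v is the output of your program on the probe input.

unique | drop(4) | map_add(-8) ; probe: [40, 39, 33, 7, -10]

Check, running the answer program on each example:
  [-27, -17, 3, -23, 20, 44, -44, -6, 33, -8] -> [-27, -17, 3, -23, 20, 44, -44, -6, 33, -8] -> [20, 44, -44, -6, 33, -8] -> [12, 36, -52, -14, 25, -16]
  [20, -42, 23, -3, -25, 36] -> [20, -42, 23, -3, -25, 36] -> [-25, 36] -> [-33, 28]
  [40, 39, -18, -25, -5, 10, 40] -> [40, 39, -18, -25, -5, 10] -> [-5, 10] -> [-13, 2]
  probe: [-16, -24, -43, -21, 48, 47, 41, 15, -2] -> [-16, -24, -43, -21, 48, 47, 41, 15, -2] -> [48, 47, 41, 15, -2] -> [40, 39, 33, 7, -10]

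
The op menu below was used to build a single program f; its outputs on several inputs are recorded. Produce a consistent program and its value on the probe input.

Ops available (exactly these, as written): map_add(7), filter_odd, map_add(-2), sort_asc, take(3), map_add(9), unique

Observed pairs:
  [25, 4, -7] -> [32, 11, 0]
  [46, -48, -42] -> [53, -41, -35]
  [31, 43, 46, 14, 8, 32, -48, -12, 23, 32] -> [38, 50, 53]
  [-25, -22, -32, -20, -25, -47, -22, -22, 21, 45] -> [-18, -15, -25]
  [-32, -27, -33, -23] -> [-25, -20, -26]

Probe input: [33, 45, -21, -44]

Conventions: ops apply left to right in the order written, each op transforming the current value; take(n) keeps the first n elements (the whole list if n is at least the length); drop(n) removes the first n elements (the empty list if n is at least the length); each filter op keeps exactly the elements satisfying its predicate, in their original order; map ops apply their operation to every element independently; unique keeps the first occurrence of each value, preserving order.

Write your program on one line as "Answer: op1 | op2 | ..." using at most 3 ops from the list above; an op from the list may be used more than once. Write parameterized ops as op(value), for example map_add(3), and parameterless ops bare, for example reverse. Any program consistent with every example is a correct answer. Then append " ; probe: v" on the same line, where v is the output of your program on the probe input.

map_add(7) | unique | take(3) ; probe: [40, 52, -14]

Check, running the answer program on each example:
  [25, 4, -7] -> [32, 11, 0] -> [32, 11, 0] -> [32, 11, 0]
  [46, -48, -42] -> [53, -41, -35] -> [53, -41, -35] -> [53, -41, -35]
  [31, 43, 46, 14, 8, 32, -48, -12, 23, 32] -> [38, 50, 53, 21, 15, 39, -41, -5, 30, 39] -> [38, 50, 53, 21, 15, 39, -41, -5, 30] -> [38, 50, 53]
  [-25, -22, -32, -20, -25, -47, -22, -22, 21, 45] -> [-18, -15, -25, -13, -18, -40, -15, -15, 28, 52] -> [-18, -15, -25, -13, -40, 28, 52] -> [-18, -15, -25]
  [-32, -27, -33, -23] -> [-25, -20, -26, -16] -> [-25, -20, -26, -16] -> [-25, -20, -26]
  probe: [33, 45, -21, -44] -> [40, 52, -14, -37] -> [40, 52, -14, -37] -> [40, 52, -14]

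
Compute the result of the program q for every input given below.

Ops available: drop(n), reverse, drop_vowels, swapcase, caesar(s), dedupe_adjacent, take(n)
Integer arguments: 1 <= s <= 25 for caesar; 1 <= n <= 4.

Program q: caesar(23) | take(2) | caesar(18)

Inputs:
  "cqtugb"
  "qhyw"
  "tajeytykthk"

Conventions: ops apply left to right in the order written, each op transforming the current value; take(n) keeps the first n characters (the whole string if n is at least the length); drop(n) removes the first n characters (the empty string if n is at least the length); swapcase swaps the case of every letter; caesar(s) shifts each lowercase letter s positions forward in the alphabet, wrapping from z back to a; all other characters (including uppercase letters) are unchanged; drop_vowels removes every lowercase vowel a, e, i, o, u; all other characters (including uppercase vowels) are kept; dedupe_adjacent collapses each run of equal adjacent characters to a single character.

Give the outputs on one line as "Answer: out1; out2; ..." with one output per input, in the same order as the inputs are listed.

"rf"; "fw"; "ip"

Execution, op by op:
  "cqtugb" -> "znqrdy" -> "zn" -> "rf"
  "qhyw" -> "nevt" -> "ne" -> "fw"
  "tajeytykthk" -> "qxgbvqvhqeh" -> "qx" -> "ip"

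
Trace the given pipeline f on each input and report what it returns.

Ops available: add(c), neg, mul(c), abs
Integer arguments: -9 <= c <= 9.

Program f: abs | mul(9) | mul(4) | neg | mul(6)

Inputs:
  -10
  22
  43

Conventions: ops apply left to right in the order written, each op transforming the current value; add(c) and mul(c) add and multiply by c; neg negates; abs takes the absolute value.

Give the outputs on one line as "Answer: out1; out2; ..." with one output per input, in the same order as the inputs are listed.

Execution, op by op:
  -10 -> 10 -> 90 -> 360 -> -360 -> -2160
  22 -> 22 -> 198 -> 792 -> -792 -> -4752
  43 -> 43 -> 387 -> 1548 -> -1548 -> -9288

-2160; -4752; -9288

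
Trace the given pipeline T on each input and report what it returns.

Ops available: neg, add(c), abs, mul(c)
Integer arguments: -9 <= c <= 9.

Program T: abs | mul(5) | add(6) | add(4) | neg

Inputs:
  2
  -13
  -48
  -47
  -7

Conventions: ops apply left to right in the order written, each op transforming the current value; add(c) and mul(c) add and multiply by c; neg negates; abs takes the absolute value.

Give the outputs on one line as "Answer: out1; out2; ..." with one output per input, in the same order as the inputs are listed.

Execution, op by op:
  2 -> 2 -> 10 -> 16 -> 20 -> -20
  -13 -> 13 -> 65 -> 71 -> 75 -> -75
  -48 -> 48 -> 240 -> 246 -> 250 -> -250
  -47 -> 47 -> 235 -> 241 -> 245 -> -245
  -7 -> 7 -> 35 -> 41 -> 45 -> -45

-20; -75; -250; -245; -45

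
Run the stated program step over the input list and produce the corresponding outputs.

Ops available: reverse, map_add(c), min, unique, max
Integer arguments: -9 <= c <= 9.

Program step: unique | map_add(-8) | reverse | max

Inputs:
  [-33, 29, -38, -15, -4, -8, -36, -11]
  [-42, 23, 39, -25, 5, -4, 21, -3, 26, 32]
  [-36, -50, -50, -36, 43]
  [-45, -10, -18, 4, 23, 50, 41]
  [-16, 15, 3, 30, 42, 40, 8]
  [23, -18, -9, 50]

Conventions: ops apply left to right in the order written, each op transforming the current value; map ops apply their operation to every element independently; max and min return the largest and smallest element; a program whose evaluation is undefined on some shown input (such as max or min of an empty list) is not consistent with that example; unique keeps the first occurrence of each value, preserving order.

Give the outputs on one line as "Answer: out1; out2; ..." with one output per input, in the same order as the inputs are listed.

21; 31; 35; 42; 34; 42

Execution, op by op:
  [-33, 29, -38, -15, -4, -8, -36, -11] -> [-33, 29, -38, -15, -4, -8, -36, -11] -> [-41, 21, -46, -23, -12, -16, -44, -19] -> [-19, -44, -16, -12, -23, -46, 21, -41] -> 21
  [-42, 23, 39, -25, 5, -4, 21, -3, 26, 32] -> [-42, 23, 39, -25, 5, -4, 21, -3, 26, 32] -> [-50, 15, 31, -33, -3, -12, 13, -11, 18, 24] -> [24, 18, -11, 13, -12, -3, -33, 31, 15, -50] -> 31
  [-36, -50, -50, -36, 43] -> [-36, -50, 43] -> [-44, -58, 35] -> [35, -58, -44] -> 35
  [-45, -10, -18, 4, 23, 50, 41] -> [-45, -10, -18, 4, 23, 50, 41] -> [-53, -18, -26, -4, 15, 42, 33] -> [33, 42, 15, -4, -26, -18, -53] -> 42
  [-16, 15, 3, 30, 42, 40, 8] -> [-16, 15, 3, 30, 42, 40, 8] -> [-24, 7, -5, 22, 34, 32, 0] -> [0, 32, 34, 22, -5, 7, -24] -> 34
  [23, -18, -9, 50] -> [23, -18, -9, 50] -> [15, -26, -17, 42] -> [42, -17, -26, 15] -> 42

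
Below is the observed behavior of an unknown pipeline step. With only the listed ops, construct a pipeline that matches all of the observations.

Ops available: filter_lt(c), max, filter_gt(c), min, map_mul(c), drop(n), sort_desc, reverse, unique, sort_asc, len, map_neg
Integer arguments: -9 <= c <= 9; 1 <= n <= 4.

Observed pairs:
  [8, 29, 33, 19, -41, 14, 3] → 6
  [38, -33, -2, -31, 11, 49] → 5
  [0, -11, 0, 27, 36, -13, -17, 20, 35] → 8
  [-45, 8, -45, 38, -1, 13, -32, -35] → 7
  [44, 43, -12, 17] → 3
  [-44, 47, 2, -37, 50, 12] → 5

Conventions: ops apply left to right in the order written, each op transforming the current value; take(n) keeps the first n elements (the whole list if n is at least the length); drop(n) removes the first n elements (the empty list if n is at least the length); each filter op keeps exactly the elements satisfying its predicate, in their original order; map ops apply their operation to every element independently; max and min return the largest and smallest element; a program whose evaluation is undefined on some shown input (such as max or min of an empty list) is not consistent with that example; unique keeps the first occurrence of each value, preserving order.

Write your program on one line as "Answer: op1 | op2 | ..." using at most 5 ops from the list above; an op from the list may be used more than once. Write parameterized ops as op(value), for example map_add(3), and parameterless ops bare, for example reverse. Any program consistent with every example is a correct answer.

drop(1) | sort_asc | map_mul(-3) | len

Check, running the answer program on each example:
  [8, 29, 33, 19, -41, 14, 3] -> [29, 33, 19, -41, 14, 3] -> [-41, 3, 14, 19, 29, 33] -> [123, -9, -42, -57, -87, -99] -> 6
  [38, -33, -2, -31, 11, 49] -> [-33, -2, -31, 11, 49] -> [-33, -31, -2, 11, 49] -> [99, 93, 6, -33, -147] -> 5
  [0, -11, 0, 27, 36, -13, -17, 20, 35] -> [-11, 0, 27, 36, -13, -17, 20, 35] -> [-17, -13, -11, 0, 20, 27, 35, 36] -> [51, 39, 33, 0, -60, -81, -105, -108] -> 8
  [-45, 8, -45, 38, -1, 13, -32, -35] -> [8, -45, 38, -1, 13, -32, -35] -> [-45, -35, -32, -1, 8, 13, 38] -> [135, 105, 96, 3, -24, -39, -114] -> 7
  [44, 43, -12, 17] -> [43, -12, 17] -> [-12, 17, 43] -> [36, -51, -129] -> 3
  [-44, 47, 2, -37, 50, 12] -> [47, 2, -37, 50, 12] -> [-37, 2, 12, 47, 50] -> [111, -6, -36, -141, -150] -> 5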